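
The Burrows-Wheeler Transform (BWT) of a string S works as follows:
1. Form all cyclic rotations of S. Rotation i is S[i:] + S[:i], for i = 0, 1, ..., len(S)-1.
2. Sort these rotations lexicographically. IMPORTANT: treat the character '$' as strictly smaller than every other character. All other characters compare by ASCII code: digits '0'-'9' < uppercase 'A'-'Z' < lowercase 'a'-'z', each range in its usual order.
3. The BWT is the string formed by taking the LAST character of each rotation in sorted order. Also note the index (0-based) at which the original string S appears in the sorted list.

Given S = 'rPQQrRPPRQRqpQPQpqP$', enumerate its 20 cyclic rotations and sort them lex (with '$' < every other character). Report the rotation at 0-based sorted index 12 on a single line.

Answer: RQRqpQPQpqP$rPQQrRPP

Derivation:
All 20 rotations (rotation i = S[i:]+S[:i]):
  rot[0] = rPQQrRPPRQRqpQPQpqP$
  rot[1] = PQQrRPPRQRqpQPQpqP$r
  rot[2] = QQrRPPRQRqpQPQpqP$rP
  rot[3] = QrRPPRQRqpQPQpqP$rPQ
  rot[4] = rRPPRQRqpQPQpqP$rPQQ
  rot[5] = RPPRQRqpQPQpqP$rPQQr
  rot[6] = PPRQRqpQPQpqP$rPQQrR
  rot[7] = PRQRqpQPQpqP$rPQQrRP
  rot[8] = RQRqpQPQpqP$rPQQrRPP
  rot[9] = QRqpQPQpqP$rPQQrRPPR
  rot[10] = RqpQPQpqP$rPQQrRPPRQ
  rot[11] = qpQPQpqP$rPQQrRPPRQR
  rot[12] = pQPQpqP$rPQQrRPPRQRq
  rot[13] = QPQpqP$rPQQrRPPRQRqp
  rot[14] = PQpqP$rPQQrRPPRQRqpQ
  rot[15] = QpqP$rPQQrRPPRQRqpQP
  rot[16] = pqP$rPQQrRPPRQRqpQPQ
  rot[17] = qP$rPQQrRPPRQRqpQPQp
  rot[18] = P$rPQQrRPPRQRqpQPQpq
  rot[19] = $rPQQrRPPRQRqpQPQpqP
Sorted (with $ < everything):
  sorted[0] = $rPQQrRPPRQRqpQPQpqP
  sorted[1] = P$rPQQrRPPRQRqpQPQpq
  sorted[2] = PPRQRqpQPQpqP$rPQQrR
  sorted[3] = PQQrRPPRQRqpQPQpqP$r
  sorted[4] = PQpqP$rPQQrRPPRQRqpQ
  sorted[5] = PRQRqpQPQpqP$rPQQrRP
  sorted[6] = QPQpqP$rPQQrRPPRQRqp
  sorted[7] = QQrRPPRQRqpQPQpqP$rP
  sorted[8] = QRqpQPQpqP$rPQQrRPPR
  sorted[9] = QpqP$rPQQrRPPRQRqpQP
  sorted[10] = QrRPPRQRqpQPQpqP$rPQ
  sorted[11] = RPPRQRqpQPQpqP$rPQQr
  sorted[12] = RQRqpQPQpqP$rPQQrRPP
  sorted[13] = RqpQPQpqP$rPQQrRPPRQ
  sorted[14] = pQPQpqP$rPQQrRPPRQRq
  sorted[15] = pqP$rPQQrRPPRQRqpQPQ
  sorted[16] = qP$rPQQrRPPRQRqpQPQp
  sorted[17] = qpQPQpqP$rPQQrRPPRQR
  sorted[18] = rPQQrRPPRQRqpQPQpqP$
  sorted[19] = rRPPRQRqpQPQpqP$rPQQ
sorted[12] = RQRqpQPQpqP$rPQQrRPP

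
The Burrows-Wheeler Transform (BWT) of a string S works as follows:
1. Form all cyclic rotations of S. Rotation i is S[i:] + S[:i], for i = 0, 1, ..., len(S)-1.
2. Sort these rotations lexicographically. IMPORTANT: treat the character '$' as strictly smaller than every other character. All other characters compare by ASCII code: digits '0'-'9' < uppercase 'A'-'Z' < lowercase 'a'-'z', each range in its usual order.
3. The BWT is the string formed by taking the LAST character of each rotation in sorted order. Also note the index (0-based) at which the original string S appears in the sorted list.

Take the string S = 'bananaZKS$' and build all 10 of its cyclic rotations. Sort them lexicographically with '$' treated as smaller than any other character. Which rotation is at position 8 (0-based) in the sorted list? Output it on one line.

All 10 rotations (rotation i = S[i:]+S[:i]):
  rot[0] = bananaZKS$
  rot[1] = ananaZKS$b
  rot[2] = nanaZKS$ba
  rot[3] = anaZKS$ban
  rot[4] = naZKS$bana
  rot[5] = aZKS$banan
  rot[6] = ZKS$banana
  rot[7] = KS$bananaZ
  rot[8] = S$bananaZK
  rot[9] = $bananaZKS
Sorted (with $ < everything):
  sorted[0] = $bananaZKS
  sorted[1] = KS$bananaZ
  sorted[2] = S$bananaZK
  sorted[3] = ZKS$banana
  sorted[4] = aZKS$banan
  sorted[5] = anaZKS$ban
  sorted[6] = ananaZKS$b
  sorted[7] = bananaZKS$
  sorted[8] = naZKS$bana
  sorted[9] = nanaZKS$ba
sorted[8] = naZKS$bana

Answer: naZKS$bana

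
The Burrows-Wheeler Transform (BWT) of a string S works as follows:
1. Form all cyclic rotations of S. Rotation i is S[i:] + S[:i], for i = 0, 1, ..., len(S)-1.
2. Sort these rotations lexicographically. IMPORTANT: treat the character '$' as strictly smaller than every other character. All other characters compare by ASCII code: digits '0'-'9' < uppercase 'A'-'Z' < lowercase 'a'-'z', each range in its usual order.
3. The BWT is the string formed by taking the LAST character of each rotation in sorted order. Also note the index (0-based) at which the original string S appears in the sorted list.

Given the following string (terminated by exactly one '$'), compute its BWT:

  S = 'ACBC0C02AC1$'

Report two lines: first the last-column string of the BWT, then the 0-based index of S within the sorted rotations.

All 12 rotations (rotation i = S[i:]+S[:i]):
  rot[0] = ACBC0C02AC1$
  rot[1] = CBC0C02AC1$A
  rot[2] = BC0C02AC1$AC
  rot[3] = C0C02AC1$ACB
  rot[4] = 0C02AC1$ACBC
  rot[5] = C02AC1$ACBC0
  rot[6] = 02AC1$ACBC0C
  rot[7] = 2AC1$ACBC0C0
  rot[8] = AC1$ACBC0C02
  rot[9] = C1$ACBC0C02A
  rot[10] = 1$ACBC0C02AC
  rot[11] = $ACBC0C02AC1
Sorted (with $ < everything):
  sorted[0] = $ACBC0C02AC1  (last char: '1')
  sorted[1] = 02AC1$ACBC0C  (last char: 'C')
  sorted[2] = 0C02AC1$ACBC  (last char: 'C')
  sorted[3] = 1$ACBC0C02AC  (last char: 'C')
  sorted[4] = 2AC1$ACBC0C0  (last char: '0')
  sorted[5] = AC1$ACBC0C02  (last char: '2')
  sorted[6] = ACBC0C02AC1$  (last char: '$')
  sorted[7] = BC0C02AC1$AC  (last char: 'C')
  sorted[8] = C02AC1$ACBC0  (last char: '0')
  sorted[9] = C0C02AC1$ACB  (last char: 'B')
  sorted[10] = C1$ACBC0C02A  (last char: 'A')
  sorted[11] = CBC0C02AC1$A  (last char: 'A')
Last column: 1CCC02$C0BAA
Original string S is at sorted index 6

Answer: 1CCC02$C0BAA
6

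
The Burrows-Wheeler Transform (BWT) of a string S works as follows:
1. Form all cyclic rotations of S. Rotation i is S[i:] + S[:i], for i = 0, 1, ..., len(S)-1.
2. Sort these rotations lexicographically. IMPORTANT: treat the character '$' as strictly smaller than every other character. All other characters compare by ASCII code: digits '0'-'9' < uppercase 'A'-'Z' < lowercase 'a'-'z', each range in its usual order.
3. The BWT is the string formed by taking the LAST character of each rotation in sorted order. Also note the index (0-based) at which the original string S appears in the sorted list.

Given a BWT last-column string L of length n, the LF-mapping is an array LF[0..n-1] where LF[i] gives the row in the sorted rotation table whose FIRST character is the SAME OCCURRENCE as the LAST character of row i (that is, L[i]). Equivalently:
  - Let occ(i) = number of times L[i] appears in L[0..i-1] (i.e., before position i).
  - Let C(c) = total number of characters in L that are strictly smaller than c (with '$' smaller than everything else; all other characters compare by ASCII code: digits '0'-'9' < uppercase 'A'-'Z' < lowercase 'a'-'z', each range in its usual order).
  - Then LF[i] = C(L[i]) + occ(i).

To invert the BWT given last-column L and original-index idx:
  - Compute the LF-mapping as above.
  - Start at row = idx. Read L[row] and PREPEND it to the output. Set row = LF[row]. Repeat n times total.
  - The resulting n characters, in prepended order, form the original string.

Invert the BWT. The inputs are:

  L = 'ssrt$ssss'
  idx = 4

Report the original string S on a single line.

Answer: sssstsrs$

Derivation:
LF mapping: 2 3 1 8 0 4 5 6 7
Walk LF starting at row 4, prepending L[row]:
  step 1: row=4, L[4]='$', prepend. Next row=LF[4]=0
  step 2: row=0, L[0]='s', prepend. Next row=LF[0]=2
  step 3: row=2, L[2]='r', prepend. Next row=LF[2]=1
  step 4: row=1, L[1]='s', prepend. Next row=LF[1]=3
  step 5: row=3, L[3]='t', prepend. Next row=LF[3]=8
  step 6: row=8, L[8]='s', prepend. Next row=LF[8]=7
  step 7: row=7, L[7]='s', prepend. Next row=LF[7]=6
  step 8: row=6, L[6]='s', prepend. Next row=LF[6]=5
  step 9: row=5, L[5]='s', prepend. Next row=LF[5]=4
Reversed output: sssstsrs$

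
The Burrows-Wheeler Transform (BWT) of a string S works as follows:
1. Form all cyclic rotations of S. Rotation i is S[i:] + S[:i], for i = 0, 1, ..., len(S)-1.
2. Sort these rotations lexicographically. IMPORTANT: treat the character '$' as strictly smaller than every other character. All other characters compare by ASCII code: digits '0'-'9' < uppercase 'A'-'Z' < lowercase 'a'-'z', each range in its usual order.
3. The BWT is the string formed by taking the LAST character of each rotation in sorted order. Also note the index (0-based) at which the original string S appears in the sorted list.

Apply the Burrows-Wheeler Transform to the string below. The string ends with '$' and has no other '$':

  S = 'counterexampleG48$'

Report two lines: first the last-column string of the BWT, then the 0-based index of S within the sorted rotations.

Answer: 8G4ex$ltrpaucmenoe
5

Derivation:
All 18 rotations (rotation i = S[i:]+S[:i]):
  rot[0] = counterexampleG48$
  rot[1] = ounterexampleG48$c
  rot[2] = unterexampleG48$co
  rot[3] = nterexampleG48$cou
  rot[4] = terexampleG48$coun
  rot[5] = erexampleG48$count
  rot[6] = rexampleG48$counte
  rot[7] = exampleG48$counter
  rot[8] = xampleG48$countere
  rot[9] = ampleG48$counterex
  rot[10] = mpleG48$counterexa
  rot[11] = pleG48$counterexam
  rot[12] = leG48$counterexamp
  rot[13] = eG48$counterexampl
  rot[14] = G48$counterexample
  rot[15] = 48$counterexampleG
  rot[16] = 8$counterexampleG4
  rot[17] = $counterexampleG48
Sorted (with $ < everything):
  sorted[0] = $counterexampleG48  (last char: '8')
  sorted[1] = 48$counterexampleG  (last char: 'G')
  sorted[2] = 8$counterexampleG4  (last char: '4')
  sorted[3] = G48$counterexample  (last char: 'e')
  sorted[4] = ampleG48$counterex  (last char: 'x')
  sorted[5] = counterexampleG48$  (last char: '$')
  sorted[6] = eG48$counterexampl  (last char: 'l')
  sorted[7] = erexampleG48$count  (last char: 't')
  sorted[8] = exampleG48$counter  (last char: 'r')
  sorted[9] = leG48$counterexamp  (last char: 'p')
  sorted[10] = mpleG48$counterexa  (last char: 'a')
  sorted[11] = nterexampleG48$cou  (last char: 'u')
  sorted[12] = ounterexampleG48$c  (last char: 'c')
  sorted[13] = pleG48$counterexam  (last char: 'm')
  sorted[14] = rexampleG48$counte  (last char: 'e')
  sorted[15] = terexampleG48$coun  (last char: 'n')
  sorted[16] = unterexampleG48$co  (last char: 'o')
  sorted[17] = xampleG48$countere  (last char: 'e')
Last column: 8G4ex$ltrpaucmenoe
Original string S is at sorted index 5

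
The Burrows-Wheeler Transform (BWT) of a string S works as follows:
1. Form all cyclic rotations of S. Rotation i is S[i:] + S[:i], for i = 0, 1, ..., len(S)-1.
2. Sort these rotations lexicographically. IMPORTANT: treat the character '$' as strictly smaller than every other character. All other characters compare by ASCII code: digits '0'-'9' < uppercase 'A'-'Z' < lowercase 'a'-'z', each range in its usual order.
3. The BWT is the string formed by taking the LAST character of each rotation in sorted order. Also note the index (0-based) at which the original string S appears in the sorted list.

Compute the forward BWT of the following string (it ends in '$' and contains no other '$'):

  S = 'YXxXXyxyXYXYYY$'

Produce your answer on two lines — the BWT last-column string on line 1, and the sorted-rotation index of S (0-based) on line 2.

All 15 rotations (rotation i = S[i:]+S[:i]):
  rot[0] = YXxXXyxyXYXYYY$
  rot[1] = XxXXyxyXYXYYY$Y
  rot[2] = xXXyxyXYXYYY$YX
  rot[3] = XXyxyXYXYYY$YXx
  rot[4] = XyxyXYXYYY$YXxX
  rot[5] = yxyXYXYYY$YXxXX
  rot[6] = xyXYXYYY$YXxXXy
  rot[7] = yXYXYYY$YXxXXyx
  rot[8] = XYXYYY$YXxXXyxy
  rot[9] = YXYYY$YXxXXyxyX
  rot[10] = XYYY$YXxXXyxyXY
  rot[11] = YYY$YXxXXyxyXYX
  rot[12] = YY$YXxXXyxyXYXY
  rot[13] = Y$YXxXXyxyXYXYY
  rot[14] = $YXxXXyxyXYXYYY
Sorted (with $ < everything):
  sorted[0] = $YXxXXyxyXYXYYY  (last char: 'Y')
  sorted[1] = XXyxyXYXYYY$YXx  (last char: 'x')
  sorted[2] = XYXYYY$YXxXXyxy  (last char: 'y')
  sorted[3] = XYYY$YXxXXyxyXY  (last char: 'Y')
  sorted[4] = XxXXyxyXYXYYY$Y  (last char: 'Y')
  sorted[5] = XyxyXYXYYY$YXxX  (last char: 'X')
  sorted[6] = Y$YXxXXyxyXYXYY  (last char: 'Y')
  sorted[7] = YXYYY$YXxXXyxyX  (last char: 'X')
  sorted[8] = YXxXXyxyXYXYYY$  (last char: '$')
  sorted[9] = YY$YXxXXyxyXYXY  (last char: 'Y')
  sorted[10] = YYY$YXxXXyxyXYX  (last char: 'X')
  sorted[11] = xXXyxyXYXYYY$YX  (last char: 'X')
  sorted[12] = xyXYXYYY$YXxXXy  (last char: 'y')
  sorted[13] = yXYXYYY$YXxXXyx  (last char: 'x')
  sorted[14] = yxyXYXYYY$YXxXX  (last char: 'X')
Last column: YxyYYXYX$YXXyxX
Original string S is at sorted index 8

Answer: YxyYYXYX$YXXyxX
8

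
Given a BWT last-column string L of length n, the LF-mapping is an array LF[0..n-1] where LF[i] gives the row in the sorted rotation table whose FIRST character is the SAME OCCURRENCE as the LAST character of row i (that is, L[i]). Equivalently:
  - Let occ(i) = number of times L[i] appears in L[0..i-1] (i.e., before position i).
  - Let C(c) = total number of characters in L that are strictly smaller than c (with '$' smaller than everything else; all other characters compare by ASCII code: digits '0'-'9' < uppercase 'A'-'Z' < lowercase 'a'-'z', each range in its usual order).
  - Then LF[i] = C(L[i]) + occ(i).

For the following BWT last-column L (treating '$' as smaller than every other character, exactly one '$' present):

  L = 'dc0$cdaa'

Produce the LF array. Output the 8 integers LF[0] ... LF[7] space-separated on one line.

Char counts: '$':1, '0':1, 'a':2, 'c':2, 'd':2
C (first-col start): C('$')=0, C('0')=1, C('a')=2, C('c')=4, C('d')=6
L[0]='d': occ=0, LF[0]=C('d')+0=6+0=6
L[1]='c': occ=0, LF[1]=C('c')+0=4+0=4
L[2]='0': occ=0, LF[2]=C('0')+0=1+0=1
L[3]='$': occ=0, LF[3]=C('$')+0=0+0=0
L[4]='c': occ=1, LF[4]=C('c')+1=4+1=5
L[5]='d': occ=1, LF[5]=C('d')+1=6+1=7
L[6]='a': occ=0, LF[6]=C('a')+0=2+0=2
L[7]='a': occ=1, LF[7]=C('a')+1=2+1=3

Answer: 6 4 1 0 5 7 2 3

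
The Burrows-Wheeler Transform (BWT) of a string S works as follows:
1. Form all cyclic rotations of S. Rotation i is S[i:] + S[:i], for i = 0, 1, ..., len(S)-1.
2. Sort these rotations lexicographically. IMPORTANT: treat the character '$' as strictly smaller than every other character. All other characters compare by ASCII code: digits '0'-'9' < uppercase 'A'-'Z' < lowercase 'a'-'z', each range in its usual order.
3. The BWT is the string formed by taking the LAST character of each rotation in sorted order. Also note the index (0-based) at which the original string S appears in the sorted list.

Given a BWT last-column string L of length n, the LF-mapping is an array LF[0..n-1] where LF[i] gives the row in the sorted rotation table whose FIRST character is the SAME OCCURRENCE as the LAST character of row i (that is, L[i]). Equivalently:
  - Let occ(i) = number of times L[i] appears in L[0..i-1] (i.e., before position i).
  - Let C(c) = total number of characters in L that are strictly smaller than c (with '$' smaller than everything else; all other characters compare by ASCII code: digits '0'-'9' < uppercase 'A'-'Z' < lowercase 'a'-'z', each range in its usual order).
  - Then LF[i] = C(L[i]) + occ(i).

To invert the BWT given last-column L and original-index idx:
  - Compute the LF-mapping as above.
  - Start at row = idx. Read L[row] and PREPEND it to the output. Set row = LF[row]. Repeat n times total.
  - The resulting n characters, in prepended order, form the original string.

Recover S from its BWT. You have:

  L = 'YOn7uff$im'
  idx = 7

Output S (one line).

Answer: muffinO7Y$

Derivation:
LF mapping: 3 2 8 1 9 4 5 0 6 7
Walk LF starting at row 7, prepending L[row]:
  step 1: row=7, L[7]='$', prepend. Next row=LF[7]=0
  step 2: row=0, L[0]='Y', prepend. Next row=LF[0]=3
  step 3: row=3, L[3]='7', prepend. Next row=LF[3]=1
  step 4: row=1, L[1]='O', prepend. Next row=LF[1]=2
  step 5: row=2, L[2]='n', prepend. Next row=LF[2]=8
  step 6: row=8, L[8]='i', prepend. Next row=LF[8]=6
  step 7: row=6, L[6]='f', prepend. Next row=LF[6]=5
  step 8: row=5, L[5]='f', prepend. Next row=LF[5]=4
  step 9: row=4, L[4]='u', prepend. Next row=LF[4]=9
  step 10: row=9, L[9]='m', prepend. Next row=LF[9]=7
Reversed output: muffinO7Y$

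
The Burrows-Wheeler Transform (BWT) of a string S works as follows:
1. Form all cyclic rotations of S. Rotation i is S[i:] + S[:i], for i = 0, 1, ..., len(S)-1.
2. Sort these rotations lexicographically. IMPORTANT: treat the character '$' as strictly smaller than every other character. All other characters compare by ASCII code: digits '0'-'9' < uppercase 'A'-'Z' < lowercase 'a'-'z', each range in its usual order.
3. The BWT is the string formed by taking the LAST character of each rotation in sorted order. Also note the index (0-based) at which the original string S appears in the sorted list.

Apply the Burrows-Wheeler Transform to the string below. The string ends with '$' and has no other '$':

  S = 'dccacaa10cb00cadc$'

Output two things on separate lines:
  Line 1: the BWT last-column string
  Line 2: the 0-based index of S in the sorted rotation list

Answer: cb01aaccccdac00da$
17

Derivation:
All 18 rotations (rotation i = S[i:]+S[:i]):
  rot[0] = dccacaa10cb00cadc$
  rot[1] = ccacaa10cb00cadc$d
  rot[2] = cacaa10cb00cadc$dc
  rot[3] = acaa10cb00cadc$dcc
  rot[4] = caa10cb00cadc$dcca
  rot[5] = aa10cb00cadc$dccac
  rot[6] = a10cb00cadc$dccaca
  rot[7] = 10cb00cadc$dccacaa
  rot[8] = 0cb00cadc$dccacaa1
  rot[9] = cb00cadc$dccacaa10
  rot[10] = b00cadc$dccacaa10c
  rot[11] = 00cadc$dccacaa10cb
  rot[12] = 0cadc$dccacaa10cb0
  rot[13] = cadc$dccacaa10cb00
  rot[14] = adc$dccacaa10cb00c
  rot[15] = dc$dccacaa10cb00ca
  rot[16] = c$dccacaa10cb00cad
  rot[17] = $dccacaa10cb00cadc
Sorted (with $ < everything):
  sorted[0] = $dccacaa10cb00cadc  (last char: 'c')
  sorted[1] = 00cadc$dccacaa10cb  (last char: 'b')
  sorted[2] = 0cadc$dccacaa10cb0  (last char: '0')
  sorted[3] = 0cb00cadc$dccacaa1  (last char: '1')
  sorted[4] = 10cb00cadc$dccacaa  (last char: 'a')
  sorted[5] = a10cb00cadc$dccaca  (last char: 'a')
  sorted[6] = aa10cb00cadc$dccac  (last char: 'c')
  sorted[7] = acaa10cb00cadc$dcc  (last char: 'c')
  sorted[8] = adc$dccacaa10cb00c  (last char: 'c')
  sorted[9] = b00cadc$dccacaa10c  (last char: 'c')
  sorted[10] = c$dccacaa10cb00cad  (last char: 'd')
  sorted[11] = caa10cb00cadc$dcca  (last char: 'a')
  sorted[12] = cacaa10cb00cadc$dc  (last char: 'c')
  sorted[13] = cadc$dccacaa10cb00  (last char: '0')
  sorted[14] = cb00cadc$dccacaa10  (last char: '0')
  sorted[15] = ccacaa10cb00cadc$d  (last char: 'd')
  sorted[16] = dc$dccacaa10cb00ca  (last char: 'a')
  sorted[17] = dccacaa10cb00cadc$  (last char: '$')
Last column: cb01aaccccdac00da$
Original string S is at sorted index 17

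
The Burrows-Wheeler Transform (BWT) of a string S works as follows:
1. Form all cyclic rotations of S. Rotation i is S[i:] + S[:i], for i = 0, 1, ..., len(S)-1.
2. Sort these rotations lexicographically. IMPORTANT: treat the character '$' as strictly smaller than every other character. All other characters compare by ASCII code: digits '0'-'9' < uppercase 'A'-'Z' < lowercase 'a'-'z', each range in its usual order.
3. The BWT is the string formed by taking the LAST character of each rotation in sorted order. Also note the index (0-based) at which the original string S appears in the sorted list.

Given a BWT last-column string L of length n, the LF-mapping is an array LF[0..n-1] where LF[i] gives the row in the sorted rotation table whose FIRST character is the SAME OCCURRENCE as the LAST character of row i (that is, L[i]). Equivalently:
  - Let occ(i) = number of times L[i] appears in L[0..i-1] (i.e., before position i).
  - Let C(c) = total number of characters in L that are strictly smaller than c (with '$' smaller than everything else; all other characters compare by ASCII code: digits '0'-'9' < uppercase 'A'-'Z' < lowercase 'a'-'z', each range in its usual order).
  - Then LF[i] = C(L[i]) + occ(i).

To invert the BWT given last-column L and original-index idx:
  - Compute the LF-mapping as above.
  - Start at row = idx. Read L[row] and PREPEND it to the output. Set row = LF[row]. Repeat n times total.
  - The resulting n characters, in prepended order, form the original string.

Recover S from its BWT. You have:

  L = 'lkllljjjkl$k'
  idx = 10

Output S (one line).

LF mapping: 7 4 8 9 10 1 2 3 5 11 0 6
Walk LF starting at row 10, prepending L[row]:
  step 1: row=10, L[10]='$', prepend. Next row=LF[10]=0
  step 2: row=0, L[0]='l', prepend. Next row=LF[0]=7
  step 3: row=7, L[7]='j', prepend. Next row=LF[7]=3
  step 4: row=3, L[3]='l', prepend. Next row=LF[3]=9
  step 5: row=9, L[9]='l', prepend. Next row=LF[9]=11
  step 6: row=11, L[11]='k', prepend. Next row=LF[11]=6
  step 7: row=6, L[6]='j', prepend. Next row=LF[6]=2
  step 8: row=2, L[2]='l', prepend. Next row=LF[2]=8
  step 9: row=8, L[8]='k', prepend. Next row=LF[8]=5
  step 10: row=5, L[5]='j', prepend. Next row=LF[5]=1
  step 11: row=1, L[1]='k', prepend. Next row=LF[1]=4
  step 12: row=4, L[4]='l', prepend. Next row=LF[4]=10
Reversed output: lkjkljklljl$

Answer: lkjkljklljl$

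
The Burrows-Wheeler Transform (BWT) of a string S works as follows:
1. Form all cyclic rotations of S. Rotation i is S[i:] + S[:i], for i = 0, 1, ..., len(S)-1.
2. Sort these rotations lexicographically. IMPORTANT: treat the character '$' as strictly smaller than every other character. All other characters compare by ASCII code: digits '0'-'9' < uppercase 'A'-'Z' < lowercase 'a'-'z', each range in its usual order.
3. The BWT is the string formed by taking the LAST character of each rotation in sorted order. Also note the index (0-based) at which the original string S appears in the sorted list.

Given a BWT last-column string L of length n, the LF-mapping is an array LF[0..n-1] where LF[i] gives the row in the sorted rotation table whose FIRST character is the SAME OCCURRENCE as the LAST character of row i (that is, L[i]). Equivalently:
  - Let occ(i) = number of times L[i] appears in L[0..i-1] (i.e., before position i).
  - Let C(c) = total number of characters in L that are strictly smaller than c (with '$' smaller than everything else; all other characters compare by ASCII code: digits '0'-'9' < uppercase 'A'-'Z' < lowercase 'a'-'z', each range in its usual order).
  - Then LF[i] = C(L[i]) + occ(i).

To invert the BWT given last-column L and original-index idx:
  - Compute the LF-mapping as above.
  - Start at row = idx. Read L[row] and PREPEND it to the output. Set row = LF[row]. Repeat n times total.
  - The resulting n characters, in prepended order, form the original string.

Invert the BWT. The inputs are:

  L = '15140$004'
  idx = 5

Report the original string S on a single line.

Answer: 10404501$

Derivation:
LF mapping: 4 8 5 6 1 0 2 3 7
Walk LF starting at row 5, prepending L[row]:
  step 1: row=5, L[5]='$', prepend. Next row=LF[5]=0
  step 2: row=0, L[0]='1', prepend. Next row=LF[0]=4
  step 3: row=4, L[4]='0', prepend. Next row=LF[4]=1
  step 4: row=1, L[1]='5', prepend. Next row=LF[1]=8
  step 5: row=8, L[8]='4', prepend. Next row=LF[8]=7
  step 6: row=7, L[7]='0', prepend. Next row=LF[7]=3
  step 7: row=3, L[3]='4', prepend. Next row=LF[3]=6
  step 8: row=6, L[6]='0', prepend. Next row=LF[6]=2
  step 9: row=2, L[2]='1', prepend. Next row=LF[2]=5
Reversed output: 10404501$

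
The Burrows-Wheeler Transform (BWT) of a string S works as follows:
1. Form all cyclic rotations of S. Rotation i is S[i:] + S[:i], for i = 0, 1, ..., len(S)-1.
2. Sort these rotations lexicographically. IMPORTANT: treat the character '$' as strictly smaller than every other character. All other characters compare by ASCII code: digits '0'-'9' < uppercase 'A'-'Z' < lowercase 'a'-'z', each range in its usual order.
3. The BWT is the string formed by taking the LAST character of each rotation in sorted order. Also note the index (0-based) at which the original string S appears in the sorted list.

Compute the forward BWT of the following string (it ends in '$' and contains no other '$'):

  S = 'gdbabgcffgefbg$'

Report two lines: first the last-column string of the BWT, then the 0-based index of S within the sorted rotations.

Answer: gbdfagggecfbb$f
13

Derivation:
All 15 rotations (rotation i = S[i:]+S[:i]):
  rot[0] = gdbabgcffgefbg$
  rot[1] = dbabgcffgefbg$g
  rot[2] = babgcffgefbg$gd
  rot[3] = abgcffgefbg$gdb
  rot[4] = bgcffgefbg$gdba
  rot[5] = gcffgefbg$gdbab
  rot[6] = cffgefbg$gdbabg
  rot[7] = ffgefbg$gdbabgc
  rot[8] = fgefbg$gdbabgcf
  rot[9] = gefbg$gdbabgcff
  rot[10] = efbg$gdbabgcffg
  rot[11] = fbg$gdbabgcffge
  rot[12] = bg$gdbabgcffgef
  rot[13] = g$gdbabgcffgefb
  rot[14] = $gdbabgcffgefbg
Sorted (with $ < everything):
  sorted[0] = $gdbabgcffgefbg  (last char: 'g')
  sorted[1] = abgcffgefbg$gdb  (last char: 'b')
  sorted[2] = babgcffgefbg$gd  (last char: 'd')
  sorted[3] = bg$gdbabgcffgef  (last char: 'f')
  sorted[4] = bgcffgefbg$gdba  (last char: 'a')
  sorted[5] = cffgefbg$gdbabg  (last char: 'g')
  sorted[6] = dbabgcffgefbg$g  (last char: 'g')
  sorted[7] = efbg$gdbabgcffg  (last char: 'g')
  sorted[8] = fbg$gdbabgcffge  (last char: 'e')
  sorted[9] = ffgefbg$gdbabgc  (last char: 'c')
  sorted[10] = fgefbg$gdbabgcf  (last char: 'f')
  sorted[11] = g$gdbabgcffgefb  (last char: 'b')
  sorted[12] = gcffgefbg$gdbab  (last char: 'b')
  sorted[13] = gdbabgcffgefbg$  (last char: '$')
  sorted[14] = gefbg$gdbabgcff  (last char: 'f')
Last column: gbdfagggecfbb$f
Original string S is at sorted index 13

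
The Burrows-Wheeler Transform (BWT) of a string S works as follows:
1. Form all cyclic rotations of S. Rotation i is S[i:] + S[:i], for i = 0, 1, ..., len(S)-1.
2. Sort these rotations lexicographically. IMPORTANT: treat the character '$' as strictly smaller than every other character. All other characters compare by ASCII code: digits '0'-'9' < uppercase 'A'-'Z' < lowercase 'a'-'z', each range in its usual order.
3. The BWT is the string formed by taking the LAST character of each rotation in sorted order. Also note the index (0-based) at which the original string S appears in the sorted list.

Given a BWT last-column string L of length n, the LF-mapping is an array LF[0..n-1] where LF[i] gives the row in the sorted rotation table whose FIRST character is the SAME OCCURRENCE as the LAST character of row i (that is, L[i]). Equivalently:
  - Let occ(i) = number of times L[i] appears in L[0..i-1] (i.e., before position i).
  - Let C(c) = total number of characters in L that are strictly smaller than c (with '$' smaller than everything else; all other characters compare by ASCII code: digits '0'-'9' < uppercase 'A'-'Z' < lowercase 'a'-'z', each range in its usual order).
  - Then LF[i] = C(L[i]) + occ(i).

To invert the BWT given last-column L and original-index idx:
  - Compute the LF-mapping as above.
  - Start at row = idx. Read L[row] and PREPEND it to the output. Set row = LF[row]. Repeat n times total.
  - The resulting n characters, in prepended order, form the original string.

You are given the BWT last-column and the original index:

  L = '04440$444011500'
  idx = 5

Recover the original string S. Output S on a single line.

LF mapping: 1 8 9 10 2 0 11 12 13 3 6 7 14 4 5
Walk LF starting at row 5, prepending L[row]:
  step 1: row=5, L[5]='$', prepend. Next row=LF[5]=0
  step 2: row=0, L[0]='0', prepend. Next row=LF[0]=1
  step 3: row=1, L[1]='4', prepend. Next row=LF[1]=8
  step 4: row=8, L[8]='4', prepend. Next row=LF[8]=13
  step 5: row=13, L[13]='0', prepend. Next row=LF[13]=4
  step 6: row=4, L[4]='0', prepend. Next row=LF[4]=2
  step 7: row=2, L[2]='4', prepend. Next row=LF[2]=9
  step 8: row=9, L[9]='0', prepend. Next row=LF[9]=3
  step 9: row=3, L[3]='4', prepend. Next row=LF[3]=10
  step 10: row=10, L[10]='1', prepend. Next row=LF[10]=6
  step 11: row=6, L[6]='4', prepend. Next row=LF[6]=11
  step 12: row=11, L[11]='1', prepend. Next row=LF[11]=7
  step 13: row=7, L[7]='4', prepend. Next row=LF[7]=12
  step 14: row=12, L[12]='5', prepend. Next row=LF[12]=14
  step 15: row=14, L[14]='0', prepend. Next row=LF[14]=5
Reversed output: 05414140400440$

Answer: 05414140400440$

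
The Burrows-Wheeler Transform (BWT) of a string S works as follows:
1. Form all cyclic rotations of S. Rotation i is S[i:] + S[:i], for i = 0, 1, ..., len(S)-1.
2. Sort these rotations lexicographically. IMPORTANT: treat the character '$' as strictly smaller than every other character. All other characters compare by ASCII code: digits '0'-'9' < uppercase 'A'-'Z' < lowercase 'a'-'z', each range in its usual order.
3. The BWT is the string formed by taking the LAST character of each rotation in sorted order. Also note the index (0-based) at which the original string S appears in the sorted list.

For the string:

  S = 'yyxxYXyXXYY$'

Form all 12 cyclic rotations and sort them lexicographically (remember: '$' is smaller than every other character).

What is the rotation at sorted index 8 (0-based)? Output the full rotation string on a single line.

All 12 rotations (rotation i = S[i:]+S[:i]):
  rot[0] = yyxxYXyXXYY$
  rot[1] = yxxYXyXXYY$y
  rot[2] = xxYXyXXYY$yy
  rot[3] = xYXyXXYY$yyx
  rot[4] = YXyXXYY$yyxx
  rot[5] = XyXXYY$yyxxY
  rot[6] = yXXYY$yyxxYX
  rot[7] = XXYY$yyxxYXy
  rot[8] = XYY$yyxxYXyX
  rot[9] = YY$yyxxYXyXX
  rot[10] = Y$yyxxYXyXXY
  rot[11] = $yyxxYXyXXYY
Sorted (with $ < everything):
  sorted[0] = $yyxxYXyXXYY
  sorted[1] = XXYY$yyxxYXy
  sorted[2] = XYY$yyxxYXyX
  sorted[3] = XyXXYY$yyxxY
  sorted[4] = Y$yyxxYXyXXY
  sorted[5] = YXyXXYY$yyxx
  sorted[6] = YY$yyxxYXyXX
  sorted[7] = xYXyXXYY$yyx
  sorted[8] = xxYXyXXYY$yy
  sorted[9] = yXXYY$yyxxYX
  sorted[10] = yxxYXyXXYY$y
  sorted[11] = yyxxYXyXXYY$
sorted[8] = xxYXyXXYY$yy

Answer: xxYXyXXYY$yy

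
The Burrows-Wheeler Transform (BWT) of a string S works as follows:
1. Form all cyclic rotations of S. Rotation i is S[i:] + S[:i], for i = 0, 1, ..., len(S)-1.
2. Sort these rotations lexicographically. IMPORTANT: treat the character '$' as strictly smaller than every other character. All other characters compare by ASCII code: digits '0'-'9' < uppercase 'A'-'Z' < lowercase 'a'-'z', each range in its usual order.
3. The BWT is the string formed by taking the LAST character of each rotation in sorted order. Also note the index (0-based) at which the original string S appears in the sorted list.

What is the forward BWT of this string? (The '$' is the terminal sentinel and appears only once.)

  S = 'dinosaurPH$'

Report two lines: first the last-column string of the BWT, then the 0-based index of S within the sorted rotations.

Answer: HPrs$dinuoa
4

Derivation:
All 11 rotations (rotation i = S[i:]+S[:i]):
  rot[0] = dinosaurPH$
  rot[1] = inosaurPH$d
  rot[2] = nosaurPH$di
  rot[3] = osaurPH$din
  rot[4] = saurPH$dino
  rot[5] = aurPH$dinos
  rot[6] = urPH$dinosa
  rot[7] = rPH$dinosau
  rot[8] = PH$dinosaur
  rot[9] = H$dinosaurP
  rot[10] = $dinosaurPH
Sorted (with $ < everything):
  sorted[0] = $dinosaurPH  (last char: 'H')
  sorted[1] = H$dinosaurP  (last char: 'P')
  sorted[2] = PH$dinosaur  (last char: 'r')
  sorted[3] = aurPH$dinos  (last char: 's')
  sorted[4] = dinosaurPH$  (last char: '$')
  sorted[5] = inosaurPH$d  (last char: 'd')
  sorted[6] = nosaurPH$di  (last char: 'i')
  sorted[7] = osaurPH$din  (last char: 'n')
  sorted[8] = rPH$dinosau  (last char: 'u')
  sorted[9] = saurPH$dino  (last char: 'o')
  sorted[10] = urPH$dinosa  (last char: 'a')
Last column: HPrs$dinuoa
Original string S is at sorted index 4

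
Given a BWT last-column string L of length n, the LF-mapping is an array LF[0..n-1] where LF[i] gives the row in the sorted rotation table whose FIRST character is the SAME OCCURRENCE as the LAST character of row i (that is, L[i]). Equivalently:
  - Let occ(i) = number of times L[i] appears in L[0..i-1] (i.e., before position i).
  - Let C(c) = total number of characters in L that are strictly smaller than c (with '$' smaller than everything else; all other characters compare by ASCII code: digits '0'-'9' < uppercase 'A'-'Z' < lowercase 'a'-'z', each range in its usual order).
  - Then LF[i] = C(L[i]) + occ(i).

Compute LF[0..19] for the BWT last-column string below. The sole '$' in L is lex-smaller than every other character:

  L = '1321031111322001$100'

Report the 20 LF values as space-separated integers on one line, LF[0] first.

Answer: 6 17 14 7 1 18 8 9 10 11 19 15 16 2 3 12 0 13 4 5

Derivation:
Char counts: '$':1, '0':5, '1':8, '2':3, '3':3
C (first-col start): C('$')=0, C('0')=1, C('1')=6, C('2')=14, C('3')=17
L[0]='1': occ=0, LF[0]=C('1')+0=6+0=6
L[1]='3': occ=0, LF[1]=C('3')+0=17+0=17
L[2]='2': occ=0, LF[2]=C('2')+0=14+0=14
L[3]='1': occ=1, LF[3]=C('1')+1=6+1=7
L[4]='0': occ=0, LF[4]=C('0')+0=1+0=1
L[5]='3': occ=1, LF[5]=C('3')+1=17+1=18
L[6]='1': occ=2, LF[6]=C('1')+2=6+2=8
L[7]='1': occ=3, LF[7]=C('1')+3=6+3=9
L[8]='1': occ=4, LF[8]=C('1')+4=6+4=10
L[9]='1': occ=5, LF[9]=C('1')+5=6+5=11
L[10]='3': occ=2, LF[10]=C('3')+2=17+2=19
L[11]='2': occ=1, LF[11]=C('2')+1=14+1=15
L[12]='2': occ=2, LF[12]=C('2')+2=14+2=16
L[13]='0': occ=1, LF[13]=C('0')+1=1+1=2
L[14]='0': occ=2, LF[14]=C('0')+2=1+2=3
L[15]='1': occ=6, LF[15]=C('1')+6=6+6=12
L[16]='$': occ=0, LF[16]=C('$')+0=0+0=0
L[17]='1': occ=7, LF[17]=C('1')+7=6+7=13
L[18]='0': occ=3, LF[18]=C('0')+3=1+3=4
L[19]='0': occ=4, LF[19]=C('0')+4=1+4=5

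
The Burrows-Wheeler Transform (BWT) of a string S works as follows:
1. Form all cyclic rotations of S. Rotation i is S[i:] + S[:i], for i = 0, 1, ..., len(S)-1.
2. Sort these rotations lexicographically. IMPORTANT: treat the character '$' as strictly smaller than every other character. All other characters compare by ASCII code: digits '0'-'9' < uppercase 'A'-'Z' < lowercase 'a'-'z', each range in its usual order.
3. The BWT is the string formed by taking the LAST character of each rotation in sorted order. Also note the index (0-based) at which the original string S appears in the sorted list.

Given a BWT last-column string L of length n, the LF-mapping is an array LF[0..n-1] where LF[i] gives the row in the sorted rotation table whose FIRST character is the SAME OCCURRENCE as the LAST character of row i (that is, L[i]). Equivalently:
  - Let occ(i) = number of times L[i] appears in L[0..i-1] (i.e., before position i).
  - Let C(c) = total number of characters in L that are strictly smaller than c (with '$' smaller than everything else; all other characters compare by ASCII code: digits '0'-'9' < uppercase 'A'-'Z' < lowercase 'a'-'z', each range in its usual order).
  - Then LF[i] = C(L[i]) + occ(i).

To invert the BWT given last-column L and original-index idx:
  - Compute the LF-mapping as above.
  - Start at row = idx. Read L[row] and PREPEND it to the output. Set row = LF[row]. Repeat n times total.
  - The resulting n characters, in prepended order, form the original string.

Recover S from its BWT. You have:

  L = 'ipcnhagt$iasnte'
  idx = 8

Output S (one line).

Answer: incanspaghetti$

Derivation:
LF mapping: 7 11 3 9 6 1 5 13 0 8 2 12 10 14 4
Walk LF starting at row 8, prepending L[row]:
  step 1: row=8, L[8]='$', prepend. Next row=LF[8]=0
  step 2: row=0, L[0]='i', prepend. Next row=LF[0]=7
  step 3: row=7, L[7]='t', prepend. Next row=LF[7]=13
  step 4: row=13, L[13]='t', prepend. Next row=LF[13]=14
  step 5: row=14, L[14]='e', prepend. Next row=LF[14]=4
  step 6: row=4, L[4]='h', prepend. Next row=LF[4]=6
  step 7: row=6, L[6]='g', prepend. Next row=LF[6]=5
  step 8: row=5, L[5]='a', prepend. Next row=LF[5]=1
  step 9: row=1, L[1]='p', prepend. Next row=LF[1]=11
  step 10: row=11, L[11]='s', prepend. Next row=LF[11]=12
  step 11: row=12, L[12]='n', prepend. Next row=LF[12]=10
  step 12: row=10, L[10]='a', prepend. Next row=LF[10]=2
  step 13: row=2, L[2]='c', prepend. Next row=LF[2]=3
  step 14: row=3, L[3]='n', prepend. Next row=LF[3]=9
  step 15: row=9, L[9]='i', prepend. Next row=LF[9]=8
Reversed output: incanspaghetti$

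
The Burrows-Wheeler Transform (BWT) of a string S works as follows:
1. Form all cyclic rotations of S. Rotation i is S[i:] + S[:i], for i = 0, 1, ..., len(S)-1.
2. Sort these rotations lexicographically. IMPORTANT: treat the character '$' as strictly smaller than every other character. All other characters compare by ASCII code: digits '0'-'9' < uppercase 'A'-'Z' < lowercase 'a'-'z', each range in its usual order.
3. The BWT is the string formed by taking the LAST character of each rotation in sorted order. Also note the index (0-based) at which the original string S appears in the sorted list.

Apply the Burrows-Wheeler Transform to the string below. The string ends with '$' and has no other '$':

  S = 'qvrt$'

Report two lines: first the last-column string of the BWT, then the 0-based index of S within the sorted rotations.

Answer: t$vrq
1

Derivation:
All 5 rotations (rotation i = S[i:]+S[:i]):
  rot[0] = qvrt$
  rot[1] = vrt$q
  rot[2] = rt$qv
  rot[3] = t$qvr
  rot[4] = $qvrt
Sorted (with $ < everything):
  sorted[0] = $qvrt  (last char: 't')
  sorted[1] = qvrt$  (last char: '$')
  sorted[2] = rt$qv  (last char: 'v')
  sorted[3] = t$qvr  (last char: 'r')
  sorted[4] = vrt$q  (last char: 'q')
Last column: t$vrq
Original string S is at sorted index 1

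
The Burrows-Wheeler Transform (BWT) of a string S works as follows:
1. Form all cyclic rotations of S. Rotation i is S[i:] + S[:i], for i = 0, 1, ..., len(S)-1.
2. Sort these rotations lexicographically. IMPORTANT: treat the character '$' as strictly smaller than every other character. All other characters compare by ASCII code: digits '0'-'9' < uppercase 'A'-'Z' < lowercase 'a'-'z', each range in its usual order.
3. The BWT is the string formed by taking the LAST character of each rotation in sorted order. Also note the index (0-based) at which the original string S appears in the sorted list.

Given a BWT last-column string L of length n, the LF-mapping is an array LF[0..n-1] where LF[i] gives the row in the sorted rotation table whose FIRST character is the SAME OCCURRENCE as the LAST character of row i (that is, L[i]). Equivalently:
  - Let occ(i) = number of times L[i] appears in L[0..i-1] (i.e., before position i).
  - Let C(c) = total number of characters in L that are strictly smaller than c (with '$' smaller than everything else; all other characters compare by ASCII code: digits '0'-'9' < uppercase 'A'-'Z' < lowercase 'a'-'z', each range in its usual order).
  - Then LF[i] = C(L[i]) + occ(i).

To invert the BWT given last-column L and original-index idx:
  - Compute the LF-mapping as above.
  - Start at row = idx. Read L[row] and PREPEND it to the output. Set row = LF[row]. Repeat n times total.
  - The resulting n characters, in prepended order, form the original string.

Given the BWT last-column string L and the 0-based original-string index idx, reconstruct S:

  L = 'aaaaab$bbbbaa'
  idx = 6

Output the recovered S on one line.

LF mapping: 1 2 3 4 5 8 0 9 10 11 12 6 7
Walk LF starting at row 6, prepending L[row]:
  step 1: row=6, L[6]='$', prepend. Next row=LF[6]=0
  step 2: row=0, L[0]='a', prepend. Next row=LF[0]=1
  step 3: row=1, L[1]='a', prepend. Next row=LF[1]=2
  step 4: row=2, L[2]='a', prepend. Next row=LF[2]=3
  step 5: row=3, L[3]='a', prepend. Next row=LF[3]=4
  step 6: row=4, L[4]='a', prepend. Next row=LF[4]=5
  step 7: row=5, L[5]='b', prepend. Next row=LF[5]=8
  step 8: row=8, L[8]='b', prepend. Next row=LF[8]=10
  step 9: row=10, L[10]='b', prepend. Next row=LF[10]=12
  step 10: row=12, L[12]='a', prepend. Next row=LF[12]=7
  step 11: row=7, L[7]='b', prepend. Next row=LF[7]=9
  step 12: row=9, L[9]='b', prepend. Next row=LF[9]=11
  step 13: row=11, L[11]='a', prepend. Next row=LF[11]=6
Reversed output: abbabbbaaaaa$

Answer: abbabbbaaaaa$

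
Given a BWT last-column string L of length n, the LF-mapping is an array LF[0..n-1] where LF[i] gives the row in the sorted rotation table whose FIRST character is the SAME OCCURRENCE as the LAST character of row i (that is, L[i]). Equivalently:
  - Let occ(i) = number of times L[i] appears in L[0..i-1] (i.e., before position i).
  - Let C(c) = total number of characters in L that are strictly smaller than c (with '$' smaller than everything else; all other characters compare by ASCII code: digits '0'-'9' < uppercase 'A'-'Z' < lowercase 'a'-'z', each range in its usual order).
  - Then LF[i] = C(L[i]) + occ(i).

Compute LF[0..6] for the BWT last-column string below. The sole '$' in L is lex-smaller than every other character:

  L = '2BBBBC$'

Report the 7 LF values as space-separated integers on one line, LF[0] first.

Answer: 1 2 3 4 5 6 0

Derivation:
Char counts: '$':1, '2':1, 'B':4, 'C':1
C (first-col start): C('$')=0, C('2')=1, C('B')=2, C('C')=6
L[0]='2': occ=0, LF[0]=C('2')+0=1+0=1
L[1]='B': occ=0, LF[1]=C('B')+0=2+0=2
L[2]='B': occ=1, LF[2]=C('B')+1=2+1=3
L[3]='B': occ=2, LF[3]=C('B')+2=2+2=4
L[4]='B': occ=3, LF[4]=C('B')+3=2+3=5
L[5]='C': occ=0, LF[5]=C('C')+0=6+0=6
L[6]='$': occ=0, LF[6]=C('$')+0=0+0=0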